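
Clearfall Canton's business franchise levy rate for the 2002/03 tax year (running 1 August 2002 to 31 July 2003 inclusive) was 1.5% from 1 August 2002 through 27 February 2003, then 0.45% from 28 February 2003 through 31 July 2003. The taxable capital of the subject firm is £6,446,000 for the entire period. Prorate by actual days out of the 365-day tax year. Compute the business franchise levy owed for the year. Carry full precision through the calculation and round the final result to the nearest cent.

1 August 2002 – 27 February 2003: 211 days at 1.5% → £6,446,000 × 1.5% × 211/365 = £55,894.7671
28 February – 31 July 2003: 154 days at 0.45% → £6,446,000 × 0.45% × 154/365 = £12,238.5699
Total = £68,133.3370

£68,133.34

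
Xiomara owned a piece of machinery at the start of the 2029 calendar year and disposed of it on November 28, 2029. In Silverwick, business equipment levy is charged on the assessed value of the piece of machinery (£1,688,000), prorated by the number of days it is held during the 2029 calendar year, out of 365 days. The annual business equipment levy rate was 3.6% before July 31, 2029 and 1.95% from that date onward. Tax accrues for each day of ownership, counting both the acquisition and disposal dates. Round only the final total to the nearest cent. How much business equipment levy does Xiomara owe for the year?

£46,040.78

January 1 – July 30, 2029: 211 days at 3.6% → £1,688,000 × 3.6% × 211/365 = £35,128.8986
July 31 – November 28, 2029: 121 days at 1.95% → £1,688,000 × 1.95% × 121/365 = £10,911.8795
Total = £46,040.7781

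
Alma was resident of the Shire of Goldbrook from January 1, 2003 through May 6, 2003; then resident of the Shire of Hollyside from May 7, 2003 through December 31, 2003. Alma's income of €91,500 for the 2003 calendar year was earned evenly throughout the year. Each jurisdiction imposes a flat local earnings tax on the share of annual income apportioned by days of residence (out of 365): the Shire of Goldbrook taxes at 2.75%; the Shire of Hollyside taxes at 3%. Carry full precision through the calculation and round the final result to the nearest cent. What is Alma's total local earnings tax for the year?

The Shire of Goldbrook, January 1 – May 6, 2003: 126 days → €91,500 × 2.75% × 126/365 = €868.6233
The Shire of Hollyside, May 7 – December 31, 2003: 239 days → €91,500 × 3% × 239/365 = €1,797.4110
Total = €2,666.0342

€2,666.03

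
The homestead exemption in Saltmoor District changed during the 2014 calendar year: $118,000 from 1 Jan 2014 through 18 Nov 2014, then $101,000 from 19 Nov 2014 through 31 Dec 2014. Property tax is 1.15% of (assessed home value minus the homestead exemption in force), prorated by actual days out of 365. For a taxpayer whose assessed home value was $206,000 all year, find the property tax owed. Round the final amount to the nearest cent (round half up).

1 Jan – 18 Nov 2014: 322 days, exemption $118,000 → ($206,000 − $118,000) × 1.15% × 322/365 = $892.7781
19 Nov – 31 Dec 2014: 43 days, exemption $101,000 → ($206,000 − $101,000) × 1.15% × 43/365 = $142.2534
Total = $1,035.0315

$1,035.03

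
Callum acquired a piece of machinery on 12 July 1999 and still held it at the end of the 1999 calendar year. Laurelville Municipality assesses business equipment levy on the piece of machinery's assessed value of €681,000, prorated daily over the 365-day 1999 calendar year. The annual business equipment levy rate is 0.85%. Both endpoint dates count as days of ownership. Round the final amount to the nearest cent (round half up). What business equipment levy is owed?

€2,743.59

Days held (12 July – 31 December 1999): 173 out of 365
Tax = €681,000 × 0.85% × 173/365 = €2,743.5904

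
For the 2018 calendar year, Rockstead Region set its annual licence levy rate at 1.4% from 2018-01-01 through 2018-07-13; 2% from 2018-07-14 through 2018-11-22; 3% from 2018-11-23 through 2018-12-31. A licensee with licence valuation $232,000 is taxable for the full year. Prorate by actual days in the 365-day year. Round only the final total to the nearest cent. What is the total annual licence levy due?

2018-01-01 to 2018-07-13: 194 days at 1.4% → $232,000 × 1.4% × 194/365 = $1,726.3342
2018-07-14 to 2018-11-22: 132 days at 2% → $232,000 × 2% × 132/365 = $1,678.0274
2018-11-23 to 2018-12-31: 39 days at 3% → $232,000 × 3% × 39/365 = $743.6712
Total = $4,148.0329

$4,148.03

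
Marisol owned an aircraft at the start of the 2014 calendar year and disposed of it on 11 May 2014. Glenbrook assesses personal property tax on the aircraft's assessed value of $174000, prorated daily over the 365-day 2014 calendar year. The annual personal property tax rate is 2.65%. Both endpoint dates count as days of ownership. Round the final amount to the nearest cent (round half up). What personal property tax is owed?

Days held (1 January – 11 May 2014): 131 out of 365
Tax = $174000 × 2.65% × 131/365 = $1654.9068

$1654.91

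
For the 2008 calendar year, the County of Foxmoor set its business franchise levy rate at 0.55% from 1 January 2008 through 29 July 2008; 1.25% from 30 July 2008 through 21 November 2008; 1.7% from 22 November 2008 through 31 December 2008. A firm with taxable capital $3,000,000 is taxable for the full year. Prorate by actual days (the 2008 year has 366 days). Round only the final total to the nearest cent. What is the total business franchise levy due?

$26,868.85

1 January – 29 July 2008: 211 days at 0.55% → $3,000,000 × 0.55% × 211/366 = $9,512.2951
30 July – 21 November 2008: 115 days at 1.25% → $3,000,000 × 1.25% × 115/366 = $11,782.7869
22 November – 31 December 2008: 40 days at 1.7% → $3,000,000 × 1.7% × 40/366 = $5,573.7705
Total = $26,868.8525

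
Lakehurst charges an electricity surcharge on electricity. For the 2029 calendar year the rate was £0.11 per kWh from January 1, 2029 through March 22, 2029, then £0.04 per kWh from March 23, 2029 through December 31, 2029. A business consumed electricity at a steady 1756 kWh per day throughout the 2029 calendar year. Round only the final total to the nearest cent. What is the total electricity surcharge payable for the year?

January 1 – March 22, 2029: 81 days × 1756 kWh/day = 142,236 kWh at £0.11/kWh → £15645.96
March 23 – December 31, 2029: 284 days × 1756 kWh/day = 498,704 kWh at £0.04/kWh → £19948.16

£35594.12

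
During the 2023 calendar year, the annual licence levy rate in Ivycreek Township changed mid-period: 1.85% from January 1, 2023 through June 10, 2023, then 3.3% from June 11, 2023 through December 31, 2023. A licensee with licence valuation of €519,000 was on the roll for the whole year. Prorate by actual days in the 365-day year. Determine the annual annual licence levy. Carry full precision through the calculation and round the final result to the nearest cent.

€13,807.53

January 1 – June 10, 2023: 161 days at 1.85% → €519,000 × 1.85% × 161/365 = €4,235.1822
June 11 – December 31, 2023: 204 days at 3.3% → €519,000 × 3.3% × 204/365 = €9,572.3507
Total = €13,807.5329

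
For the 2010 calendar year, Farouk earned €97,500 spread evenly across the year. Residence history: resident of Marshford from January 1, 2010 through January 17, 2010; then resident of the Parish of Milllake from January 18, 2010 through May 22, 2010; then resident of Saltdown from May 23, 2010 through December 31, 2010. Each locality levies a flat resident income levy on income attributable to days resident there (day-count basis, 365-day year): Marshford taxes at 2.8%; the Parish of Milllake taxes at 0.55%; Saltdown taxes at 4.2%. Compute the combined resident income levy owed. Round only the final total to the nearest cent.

Marshford, January 1 – January 17, 2010: 17 days → €97,500 × 2.8% × 17/365 = €127.1507
The Parish of Milllake, January 18 – May 22, 2010: 125 days → €97,500 × 0.55% × 125/365 = €183.6473
Saltdown, May 23 – December 31, 2010: 223 days → €97,500 × 4.2% × 223/365 = €2,501.8767
Total = €2,812.6747

€2,812.67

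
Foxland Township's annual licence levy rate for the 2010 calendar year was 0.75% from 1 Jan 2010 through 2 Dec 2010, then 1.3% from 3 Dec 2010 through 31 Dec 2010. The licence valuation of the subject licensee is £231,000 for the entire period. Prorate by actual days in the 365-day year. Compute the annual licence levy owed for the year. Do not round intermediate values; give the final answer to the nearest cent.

1 Jan – 2 Dec 2010: 336 days at 0.75% → £231,000 × 0.75% × 336/365 = £1,594.8493
3 Dec – 31 Dec 2010: 29 days at 1.3% → £231,000 × 1.3% × 29/365 = £238.5945
Total = £1,833.4438

£1,833.44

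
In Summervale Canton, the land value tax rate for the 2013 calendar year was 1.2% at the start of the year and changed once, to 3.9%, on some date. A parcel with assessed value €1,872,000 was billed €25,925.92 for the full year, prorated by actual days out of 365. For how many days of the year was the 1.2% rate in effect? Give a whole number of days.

Let d = days at the first rate; then 365 − d days at the second rate.
€1,872,000 × [1.2%·d + 3.9%·(365−d)] / 365 = €25,925.92
Solving gives d = 340, so the new rate took effect on 7 December 2013.

340 days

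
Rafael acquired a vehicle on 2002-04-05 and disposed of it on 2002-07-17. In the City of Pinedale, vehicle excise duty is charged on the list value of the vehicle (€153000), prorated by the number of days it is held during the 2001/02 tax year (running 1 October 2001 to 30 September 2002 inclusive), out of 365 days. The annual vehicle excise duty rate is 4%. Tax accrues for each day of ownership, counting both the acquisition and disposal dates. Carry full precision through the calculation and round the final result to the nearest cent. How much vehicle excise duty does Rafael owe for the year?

€1743.78

Days held (2002-04-05 to 2002-07-17): 104 out of 365
Tax = €153000 × 4% × 104/365 = €1743.7808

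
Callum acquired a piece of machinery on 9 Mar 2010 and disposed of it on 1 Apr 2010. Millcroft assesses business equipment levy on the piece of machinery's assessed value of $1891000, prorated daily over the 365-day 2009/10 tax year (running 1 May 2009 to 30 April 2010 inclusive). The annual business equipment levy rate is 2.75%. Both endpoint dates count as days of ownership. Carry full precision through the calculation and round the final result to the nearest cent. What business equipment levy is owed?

$3419.34

Days held (9 Mar – 1 Apr 2010): 24 out of 365
Tax = $1891000 × 2.75% × 24/365 = $3419.3425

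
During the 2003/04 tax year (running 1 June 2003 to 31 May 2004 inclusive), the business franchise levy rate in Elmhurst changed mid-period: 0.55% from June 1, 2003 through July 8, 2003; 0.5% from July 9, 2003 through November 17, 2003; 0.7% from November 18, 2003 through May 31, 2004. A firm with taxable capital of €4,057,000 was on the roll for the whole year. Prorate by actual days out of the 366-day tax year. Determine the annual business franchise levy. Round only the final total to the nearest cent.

June 1 – July 8, 2003: 38 days at 0.55% → €4,057,000 × 0.55% × 38/366 = €2,316.7022
July 9 – November 17, 2003: 132 days at 0.5% → €4,057,000 × 0.5% × 132/366 = €7,315.9016
November 18, 2003 – May 31, 2004: 196 days at 0.7% → €4,057,000 × 0.7% × 196/366 = €15,208.2077
Total = €24,840.8115

€24,840.81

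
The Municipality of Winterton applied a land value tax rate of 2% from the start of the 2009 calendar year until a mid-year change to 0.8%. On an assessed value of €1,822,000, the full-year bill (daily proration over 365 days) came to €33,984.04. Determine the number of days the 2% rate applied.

Let d = days at the first rate; then 365 − d days at the second rate.
€1,822,000 × [2%·d + 0.8%·(365−d)] / 365 = €33,984.04
Solving gives d = 324, so the new rate took effect on November 21, 2009.

324 days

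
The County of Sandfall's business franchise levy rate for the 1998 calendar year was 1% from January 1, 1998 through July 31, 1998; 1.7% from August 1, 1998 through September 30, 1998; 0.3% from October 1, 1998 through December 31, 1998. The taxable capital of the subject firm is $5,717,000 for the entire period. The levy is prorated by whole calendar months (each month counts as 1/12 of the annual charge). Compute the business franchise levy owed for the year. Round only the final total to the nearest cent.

January 1 – July 31, 1998: 7 months at 1% → $5,717,000 × 1% × 7/12 = $33,349.1667
August 1 – September 30, 1998: 2 months at 1.7% → $5,717,000 × 1.7% × 2/12 = $16,198.1667
October 1 – December 31, 1998: 3 months at 0.3% → $5,717,000 × 0.3% × 3/12 = $4,287.7500
Total = $53,835.0833

$53,835.08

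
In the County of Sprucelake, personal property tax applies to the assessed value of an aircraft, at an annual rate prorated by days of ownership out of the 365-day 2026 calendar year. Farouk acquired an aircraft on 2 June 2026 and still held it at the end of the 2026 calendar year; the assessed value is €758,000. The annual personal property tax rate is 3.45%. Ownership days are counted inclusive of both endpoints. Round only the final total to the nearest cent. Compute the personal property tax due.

Days held (2 June – 31 December 2026): 213 out of 365
Tax = €758,000 × 3.45% × 213/365 = €15,260.7205

€15,260.72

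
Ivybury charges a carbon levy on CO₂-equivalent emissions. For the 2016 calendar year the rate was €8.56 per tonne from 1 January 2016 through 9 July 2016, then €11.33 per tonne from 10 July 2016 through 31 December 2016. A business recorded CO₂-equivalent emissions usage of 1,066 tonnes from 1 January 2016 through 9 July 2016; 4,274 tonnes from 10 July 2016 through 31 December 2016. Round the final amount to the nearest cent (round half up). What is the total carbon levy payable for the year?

1 January – 9 July 2016: 1,066 tonnes at €8.56/tonne → €9124.96
10 July – 31 December 2016: 4,274 tonnes at €11.33/tonne → €48424.42

€57549.38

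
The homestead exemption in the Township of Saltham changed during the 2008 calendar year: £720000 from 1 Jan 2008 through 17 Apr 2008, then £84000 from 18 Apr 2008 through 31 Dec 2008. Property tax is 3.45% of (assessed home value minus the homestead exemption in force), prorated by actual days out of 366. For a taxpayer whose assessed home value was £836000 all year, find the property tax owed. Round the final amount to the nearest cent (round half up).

1 Jan – 17 Apr 2008: 108 days, exemption £720000 → (£836000 − £720000) × 3.45% × 108/366 = £1180.9180
18 Apr – 31 Dec 2008: 258 days, exemption £84000 → (£836000 − £84000) × 3.45% × 258/366 = £18288.3934
Total = £19469.3115

£19469.31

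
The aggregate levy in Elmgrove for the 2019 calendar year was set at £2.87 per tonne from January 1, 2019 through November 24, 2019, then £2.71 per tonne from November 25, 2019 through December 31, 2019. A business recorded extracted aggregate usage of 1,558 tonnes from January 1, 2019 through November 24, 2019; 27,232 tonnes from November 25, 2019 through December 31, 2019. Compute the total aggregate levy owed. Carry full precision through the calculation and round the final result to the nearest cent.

£78270.18

January 1 – November 24, 2019: 1,558 tonnes at £2.87/tonne → £4471.46
November 25 – December 31, 2019: 27,232 tonnes at £2.71/tonne → £73798.72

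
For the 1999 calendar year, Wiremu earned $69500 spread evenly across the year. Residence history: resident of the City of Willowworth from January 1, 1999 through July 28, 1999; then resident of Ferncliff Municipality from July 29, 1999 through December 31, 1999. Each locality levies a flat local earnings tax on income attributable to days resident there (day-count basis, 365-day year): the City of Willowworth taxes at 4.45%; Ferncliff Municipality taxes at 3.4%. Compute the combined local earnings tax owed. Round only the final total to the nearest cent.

$2780.86

The City of Willowworth, January 1 – July 28, 1999: 209 days → $69500 × 4.45% × 209/365 = $1770.9171
Ferncliff Municipality, July 29 – December 31, 1999: 156 days → $69500 × 3.4% × 156/365 = $1009.9397
Total = $2780.8568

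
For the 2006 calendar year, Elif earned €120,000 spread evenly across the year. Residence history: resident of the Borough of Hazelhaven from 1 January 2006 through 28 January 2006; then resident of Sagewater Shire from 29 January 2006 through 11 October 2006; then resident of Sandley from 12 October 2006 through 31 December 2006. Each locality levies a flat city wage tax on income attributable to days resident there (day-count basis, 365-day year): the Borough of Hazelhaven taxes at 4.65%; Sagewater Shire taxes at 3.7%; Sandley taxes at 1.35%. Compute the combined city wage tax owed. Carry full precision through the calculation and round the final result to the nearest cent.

€3,901.64

The Borough of Hazelhaven, 1 January – 28 January 2006: 28 days → €120,000 × 4.65% × 28/365 = €428.0548
Sagewater Shire, 29 January – 11 October 2006: 256 days → €120,000 × 3.7% × 256/365 = €3,114.0822
Sandley, 12 October – 31 December 2006: 81 days → €120,000 × 1.35% × 81/365 = €359.5068
Total = €3,901.6438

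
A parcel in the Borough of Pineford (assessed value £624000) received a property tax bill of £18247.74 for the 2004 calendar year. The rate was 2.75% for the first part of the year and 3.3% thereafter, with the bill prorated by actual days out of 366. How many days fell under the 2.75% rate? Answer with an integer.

250 days

Let d = days at the first rate; then 366 − d days at the second rate.
£624000 × [2.75%·d + 3.3%·(366−d)] / 366 = £18247.74
Solving gives d = 250, so the new rate took effect on 7 Sep 2004.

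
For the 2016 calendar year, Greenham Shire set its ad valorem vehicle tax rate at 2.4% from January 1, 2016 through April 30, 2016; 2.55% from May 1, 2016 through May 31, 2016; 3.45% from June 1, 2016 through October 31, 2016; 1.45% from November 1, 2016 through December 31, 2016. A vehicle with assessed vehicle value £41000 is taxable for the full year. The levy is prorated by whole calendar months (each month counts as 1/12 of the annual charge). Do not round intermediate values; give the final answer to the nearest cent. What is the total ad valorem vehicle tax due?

£1103.58

January 1 – April 30, 2016: 4 months at 2.4% → £41000 × 2.4% × 4/12 = £328.0000
May 1 – May 31, 2016: 1 month at 2.55% → £41000 × 2.55% × 1/12 = £87.1250
June 1 – October 31, 2016: 5 months at 3.45% → £41000 × 3.45% × 5/12 = £589.3750
November 1 – December 31, 2016: 2 months at 1.45% → £41000 × 1.45% × 2/12 = £99.0833
Total = £1103.5833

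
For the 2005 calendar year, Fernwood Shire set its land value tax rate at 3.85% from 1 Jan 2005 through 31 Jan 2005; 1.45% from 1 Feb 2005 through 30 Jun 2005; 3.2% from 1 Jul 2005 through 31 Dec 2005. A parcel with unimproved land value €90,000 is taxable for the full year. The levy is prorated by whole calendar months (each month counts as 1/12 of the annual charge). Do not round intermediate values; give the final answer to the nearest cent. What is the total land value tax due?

€2,272.50

1 Jan – 31 Jan 2005: 1 month at 3.85% → €90,000 × 3.85% × 1/12 = €288.7500
1 Feb – 30 Jun 2005: 5 months at 1.45% → €90,000 × 1.45% × 5/12 = €543.7500
1 Jul – 31 Dec 2005: 6 months at 3.2% → €90,000 × 3.2% × 6/12 = €1,440.0000
Total = €2,272.5000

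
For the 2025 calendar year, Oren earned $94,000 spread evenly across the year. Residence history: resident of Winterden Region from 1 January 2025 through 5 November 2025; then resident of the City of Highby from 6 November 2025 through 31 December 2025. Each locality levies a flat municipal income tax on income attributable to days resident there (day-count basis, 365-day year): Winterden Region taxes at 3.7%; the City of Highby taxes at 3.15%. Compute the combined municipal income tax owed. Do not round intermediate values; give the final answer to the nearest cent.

Winterden Region, 1 January – 5 November 2025: 309 days → $94,000 × 3.7% × 309/365 = $2,944.3890
The City of Highby, 6 November – 31 December 2025: 56 days → $94,000 × 3.15% × 56/365 = $454.2904
Total = $3,398.6795

$3,398.68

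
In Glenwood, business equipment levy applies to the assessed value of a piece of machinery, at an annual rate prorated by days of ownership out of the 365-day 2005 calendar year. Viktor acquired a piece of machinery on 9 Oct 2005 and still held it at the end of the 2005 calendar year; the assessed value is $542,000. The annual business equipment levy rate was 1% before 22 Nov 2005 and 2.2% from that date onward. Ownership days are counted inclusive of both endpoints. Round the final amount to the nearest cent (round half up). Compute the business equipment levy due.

$1,960.11

9 Oct – 21 Nov 2005: 44 days at 1% → $542,000 × 1% × 44/365 = $653.3699
22 Nov – 31 Dec 2005: 40 days at 2.2% → $542,000 × 2.2% × 40/365 = $1,306.7397
Total = $1,960.1096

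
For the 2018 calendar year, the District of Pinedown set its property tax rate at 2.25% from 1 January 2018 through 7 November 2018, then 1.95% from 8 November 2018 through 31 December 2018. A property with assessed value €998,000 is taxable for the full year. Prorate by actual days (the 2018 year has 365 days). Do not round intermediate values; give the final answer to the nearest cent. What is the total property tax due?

€22,012.05

1 January – 7 November 2018: 311 days at 2.25% → €998,000 × 2.25% × 311/365 = €19,132.8904
8 November – 31 December 2018: 54 days at 1.95% → €998,000 × 1.95% × 54/365 = €2,879.1616
Total = €22,012.0521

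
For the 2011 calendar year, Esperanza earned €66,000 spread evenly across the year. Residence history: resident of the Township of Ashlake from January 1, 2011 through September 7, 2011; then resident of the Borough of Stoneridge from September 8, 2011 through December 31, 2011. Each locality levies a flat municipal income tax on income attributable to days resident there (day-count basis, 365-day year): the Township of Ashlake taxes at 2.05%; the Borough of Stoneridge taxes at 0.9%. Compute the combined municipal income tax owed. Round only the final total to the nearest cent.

€1,113.86

The Township of Ashlake, January 1 – September 7, 2011: 250 days → €66,000 × 2.05% × 250/365 = €926.7123
The Borough of Stoneridge, September 8 – December 31, 2011: 115 days → €66,000 × 0.9% × 115/365 = €187.1507
Total = €1,113.8630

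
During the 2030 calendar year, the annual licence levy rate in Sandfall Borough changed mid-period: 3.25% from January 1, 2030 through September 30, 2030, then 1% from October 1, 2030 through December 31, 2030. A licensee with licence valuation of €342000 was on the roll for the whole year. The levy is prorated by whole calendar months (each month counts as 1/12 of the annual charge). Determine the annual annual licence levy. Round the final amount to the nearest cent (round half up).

€9191.25

January 1 – September 30, 2030: 9 months at 3.25% → €342000 × 3.25% × 9/12 = €8336.2500
October 1 – December 31, 2030: 3 months at 1% → €342000 × 1% × 3/12 = €855.0000
Total = €9191.2500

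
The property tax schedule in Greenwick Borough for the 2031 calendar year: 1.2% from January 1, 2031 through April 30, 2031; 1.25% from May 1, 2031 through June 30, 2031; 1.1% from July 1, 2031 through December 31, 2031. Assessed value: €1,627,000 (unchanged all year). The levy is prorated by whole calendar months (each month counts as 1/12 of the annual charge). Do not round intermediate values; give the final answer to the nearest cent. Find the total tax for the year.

January 1 – April 30, 2031: 4 months at 1.2% → €1,627,000 × 1.2% × 4/12 = €6,508.0000
May 1 – June 30, 2031: 2 months at 1.25% → €1,627,000 × 1.25% × 2/12 = €3,389.5833
July 1 – December 31, 2031: 6 months at 1.1% → €1,627,000 × 1.1% × 6/12 = €8,948.5000
Total = €18,846.0833

€18,846.08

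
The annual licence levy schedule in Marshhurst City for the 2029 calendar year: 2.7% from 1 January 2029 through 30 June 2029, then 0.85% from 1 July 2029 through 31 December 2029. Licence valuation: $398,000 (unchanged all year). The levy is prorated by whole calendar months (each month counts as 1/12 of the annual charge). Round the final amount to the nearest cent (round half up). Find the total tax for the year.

1 January – 30 June 2029: 6 months at 2.7% → $398,000 × 2.7% × 6/12 = $5,373.0000
1 July – 31 December 2029: 6 months at 0.85% → $398,000 × 0.85% × 6/12 = $1,691.5000
Total = $7,064.5000

$7,064.50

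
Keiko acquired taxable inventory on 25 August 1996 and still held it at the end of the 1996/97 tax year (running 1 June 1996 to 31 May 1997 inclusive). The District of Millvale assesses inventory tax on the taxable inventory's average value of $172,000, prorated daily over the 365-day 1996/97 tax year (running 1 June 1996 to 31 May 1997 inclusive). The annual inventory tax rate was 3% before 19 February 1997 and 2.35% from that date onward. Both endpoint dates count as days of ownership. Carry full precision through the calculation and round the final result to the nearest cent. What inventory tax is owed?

25 August 1996 – 18 February 1997: 178 days at 3% → $172,000 × 3% × 178/365 = $2,516.3836
19 February – 31 May 1997: 102 days at 2.35% → $172,000 × 2.35% × 102/365 = $1,129.5452
Total = $3,645.9288

$3,645.93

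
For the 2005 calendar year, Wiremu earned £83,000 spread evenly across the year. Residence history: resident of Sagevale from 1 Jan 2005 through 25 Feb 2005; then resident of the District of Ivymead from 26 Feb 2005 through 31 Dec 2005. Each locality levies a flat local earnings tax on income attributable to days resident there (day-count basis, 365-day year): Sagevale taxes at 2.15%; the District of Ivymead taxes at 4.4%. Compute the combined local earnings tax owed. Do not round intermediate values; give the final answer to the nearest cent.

Sagevale, 1 Jan – 25 Feb 2005: 56 days → £83,000 × 2.15% × 56/365 = £273.7863
The District of Ivymead, 26 Feb – 31 Dec 2005: 309 days → £83,000 × 4.4% × 309/365 = £3,091.6932
Total = £3,365.4795

£3,365.48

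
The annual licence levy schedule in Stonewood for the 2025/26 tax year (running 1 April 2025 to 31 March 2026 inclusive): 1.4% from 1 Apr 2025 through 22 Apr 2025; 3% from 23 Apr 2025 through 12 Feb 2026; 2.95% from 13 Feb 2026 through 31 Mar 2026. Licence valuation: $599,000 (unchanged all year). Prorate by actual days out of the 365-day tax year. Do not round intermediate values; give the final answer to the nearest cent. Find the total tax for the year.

1 Apr – 22 Apr 2025: 22 days at 1.4% → $599,000 × 1.4% × 22/365 = $505.4575
23 Apr 2025 – 12 Feb 2026: 296 days at 3% → $599,000 × 3% × 296/365 = $14,572.9315
13 Feb – 31 Mar 2026: 47 days at 2.95% → $599,000 × 2.95% × 47/365 = $2,275.3795
Total = $17,353.7685

$17,353.77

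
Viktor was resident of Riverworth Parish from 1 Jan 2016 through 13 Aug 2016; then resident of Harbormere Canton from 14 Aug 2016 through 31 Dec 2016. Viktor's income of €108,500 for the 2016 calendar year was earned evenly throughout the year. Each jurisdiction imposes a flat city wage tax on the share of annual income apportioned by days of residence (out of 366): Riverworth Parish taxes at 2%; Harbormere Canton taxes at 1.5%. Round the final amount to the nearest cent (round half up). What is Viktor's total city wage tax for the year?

Riverworth Parish, 1 Jan – 13 Aug 2016: 226 days → €108,500 × 2% × 226/366 = €1,339.9454
Harbormere Canton, 14 Aug – 31 Dec 2016: 140 days → €108,500 × 1.5% × 140/366 = €622.5410
Total = €1,962.4863

€1,962.49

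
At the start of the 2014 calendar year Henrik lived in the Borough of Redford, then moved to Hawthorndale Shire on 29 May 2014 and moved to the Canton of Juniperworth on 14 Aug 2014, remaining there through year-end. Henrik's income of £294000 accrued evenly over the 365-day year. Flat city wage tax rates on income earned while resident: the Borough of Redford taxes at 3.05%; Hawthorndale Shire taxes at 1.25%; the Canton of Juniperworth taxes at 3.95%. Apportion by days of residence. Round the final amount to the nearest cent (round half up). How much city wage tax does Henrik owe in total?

The Borough of Redford, 1 Jan – 28 May 2014: 148 days → £294000 × 3.05% × 148/365 = £3635.9342
Hawthorndale Shire, 29 May – 13 Aug 2014: 77 days → £294000 × 1.25% × 77/365 = £775.2740
The Canton of Juniperworth, 14 Aug – 31 Dec 2014: 140 days → £294000 × 3.95% × 140/365 = £4454.3014
Total = £8865.5096

£8865.51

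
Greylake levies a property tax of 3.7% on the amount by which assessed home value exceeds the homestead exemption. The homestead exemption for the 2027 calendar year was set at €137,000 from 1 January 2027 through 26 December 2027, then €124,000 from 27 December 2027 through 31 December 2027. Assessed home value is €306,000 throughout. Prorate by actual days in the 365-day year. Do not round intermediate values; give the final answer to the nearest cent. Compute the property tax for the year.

€6,259.59

1 January – 26 December 2027: 360 days, exemption €137,000 → (€306,000 − €137,000) × 3.7% × 360/365 = €6,167.3425
27 December – 31 December 2027: 5 days, exemption €124,000 → (€306,000 − €124,000) × 3.7% × 5/365 = €92.2466
Total = €6,259.5890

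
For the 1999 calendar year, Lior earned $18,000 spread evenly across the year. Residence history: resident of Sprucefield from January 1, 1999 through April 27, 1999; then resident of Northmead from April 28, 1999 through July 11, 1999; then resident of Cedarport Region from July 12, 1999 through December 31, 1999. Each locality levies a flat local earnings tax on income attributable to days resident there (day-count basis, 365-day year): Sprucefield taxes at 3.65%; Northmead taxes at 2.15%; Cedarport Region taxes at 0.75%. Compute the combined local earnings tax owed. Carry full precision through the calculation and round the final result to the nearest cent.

Sprucefield, January 1 – April 27, 1999: 117 days → $18,000 × 3.65% × 117/365 = $210.6000
Northmead, April 28 – July 11, 1999: 75 days → $18,000 × 2.15% × 75/365 = $79.5205
Cedarport Region, July 12 – December 31, 1999: 173 days → $18,000 × 0.75% × 173/365 = $63.9863
Total = $354.1068

$354.11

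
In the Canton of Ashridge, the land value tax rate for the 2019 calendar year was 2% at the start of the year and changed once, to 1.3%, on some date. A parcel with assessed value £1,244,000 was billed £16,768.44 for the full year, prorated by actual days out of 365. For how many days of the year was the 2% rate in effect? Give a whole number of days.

Let d = days at the first rate; then 365 − d days at the second rate.
£1,244,000 × [2%·d + 1.3%·(365−d)] / 365 = £16,768.44
Solving gives d = 25, so the new rate took effect on 26 January 2019.

25 days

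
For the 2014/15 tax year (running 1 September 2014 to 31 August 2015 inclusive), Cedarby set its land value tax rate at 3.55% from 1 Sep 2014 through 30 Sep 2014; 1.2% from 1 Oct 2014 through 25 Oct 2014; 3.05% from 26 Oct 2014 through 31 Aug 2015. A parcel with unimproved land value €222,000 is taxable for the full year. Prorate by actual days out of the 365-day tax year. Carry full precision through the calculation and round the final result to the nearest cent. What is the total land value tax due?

€6,580.93

1 Sep – 30 Sep 2014: 30 days at 3.55% → €222,000 × 3.55% × 30/365 = €647.7534
1 Oct – 25 Oct 2014: 25 days at 1.2% → €222,000 × 1.2% × 25/365 = €182.4658
26 Oct 2014 – 31 Aug 2015: 310 days at 3.05% → €222,000 × 3.05% × 310/365 = €5,750.7123
Total = €6,580.9315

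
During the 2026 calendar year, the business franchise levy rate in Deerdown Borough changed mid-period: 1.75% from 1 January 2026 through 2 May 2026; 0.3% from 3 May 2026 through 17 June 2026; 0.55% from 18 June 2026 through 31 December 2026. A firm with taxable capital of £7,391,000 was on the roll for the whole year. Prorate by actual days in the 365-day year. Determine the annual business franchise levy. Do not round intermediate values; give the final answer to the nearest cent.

1 January – 2 May 2026: 122 days at 1.75% → £7,391,000 × 1.75% × 122/365 = £43,232.2877
3 May – 17 June 2026: 46 days at 0.3% → £7,391,000 × 0.3% × 46/365 = £2,794.4055
18 June – 31 December 2026: 197 days at 0.55% → £7,391,000 × 0.55% × 197/365 = £21,940.1329
Total = £67,966.8260

£67,966.83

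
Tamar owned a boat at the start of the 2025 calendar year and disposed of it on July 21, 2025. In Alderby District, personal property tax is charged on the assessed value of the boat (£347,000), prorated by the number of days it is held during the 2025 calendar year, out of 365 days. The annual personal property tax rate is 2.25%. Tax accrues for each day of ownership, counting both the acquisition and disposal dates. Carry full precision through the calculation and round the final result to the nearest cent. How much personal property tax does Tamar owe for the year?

£4,320.86

Days held (January 1 – July 21, 2025): 202 out of 365
Tax = £347,000 × 2.25% × 202/365 = £4,320.8630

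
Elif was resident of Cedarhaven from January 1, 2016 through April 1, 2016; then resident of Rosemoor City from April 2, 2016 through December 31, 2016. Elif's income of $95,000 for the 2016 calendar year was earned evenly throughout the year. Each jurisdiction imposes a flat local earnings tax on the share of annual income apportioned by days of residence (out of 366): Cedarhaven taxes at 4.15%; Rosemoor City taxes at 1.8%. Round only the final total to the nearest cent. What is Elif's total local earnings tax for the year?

$2,271.17

Cedarhaven, January 1 – April 1, 2016: 92 days → $95,000 × 4.15% × 92/366 = $991.0109
Rosemoor City, April 2 – December 31, 2016: 274 days → $95,000 × 1.8% × 274/366 = $1,280.1639
Total = $2,271.1749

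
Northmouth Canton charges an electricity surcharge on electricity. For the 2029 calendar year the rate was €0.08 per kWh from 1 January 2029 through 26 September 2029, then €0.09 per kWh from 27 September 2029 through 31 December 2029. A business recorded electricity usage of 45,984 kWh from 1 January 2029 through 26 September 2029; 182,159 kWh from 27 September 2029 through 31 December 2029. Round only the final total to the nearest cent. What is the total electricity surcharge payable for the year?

€20,073.03

1 January – 26 September 2029: 45,984 kWh at €0.08/kWh → €3,678.72
27 September – 31 December 2029: 182,159 kWh at €0.09/kWh → €16,394.31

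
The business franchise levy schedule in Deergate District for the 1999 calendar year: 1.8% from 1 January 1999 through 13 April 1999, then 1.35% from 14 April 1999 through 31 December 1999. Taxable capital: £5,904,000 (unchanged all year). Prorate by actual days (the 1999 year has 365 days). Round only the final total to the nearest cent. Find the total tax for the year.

1 January – 13 April 1999: 103 days at 1.8% → £5,904,000 × 1.8% × 103/365 = £29,989.0849
14 April – 31 December 1999: 262 days at 1.35% → £5,904,000 × 1.35% × 262/365 = £57,212.1863
Total = £87,201.2712

£87,201.27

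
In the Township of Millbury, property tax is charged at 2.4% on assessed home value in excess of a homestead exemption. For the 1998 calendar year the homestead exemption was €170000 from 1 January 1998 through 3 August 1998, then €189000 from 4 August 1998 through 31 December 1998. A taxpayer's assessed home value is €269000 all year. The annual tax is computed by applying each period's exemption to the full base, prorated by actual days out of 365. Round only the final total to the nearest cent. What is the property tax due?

1 January – 3 August 1998: 215 days, exemption €170000 → (€269000 − €170000) × 2.4% × 215/365 = €1399.5616
4 August – 31 December 1998: 150 days, exemption €189000 → (€269000 − €189000) × 2.4% × 150/365 = €789.0411
Total = €2188.6027

€2188.60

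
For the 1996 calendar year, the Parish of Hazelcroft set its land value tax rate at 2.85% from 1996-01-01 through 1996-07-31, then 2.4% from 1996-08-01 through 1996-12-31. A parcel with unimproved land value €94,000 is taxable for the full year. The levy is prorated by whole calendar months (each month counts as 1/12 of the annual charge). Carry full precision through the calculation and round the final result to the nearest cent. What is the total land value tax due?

1996-01-01 to 1996-07-31: 7 months at 2.85% → €94,000 × 2.85% × 7/12 = €1,562.7500
1996-08-01 to 1996-12-31: 5 months at 2.4% → €94,000 × 2.4% × 5/12 = €940.0000
Total = €2,502.7500

€2,502.75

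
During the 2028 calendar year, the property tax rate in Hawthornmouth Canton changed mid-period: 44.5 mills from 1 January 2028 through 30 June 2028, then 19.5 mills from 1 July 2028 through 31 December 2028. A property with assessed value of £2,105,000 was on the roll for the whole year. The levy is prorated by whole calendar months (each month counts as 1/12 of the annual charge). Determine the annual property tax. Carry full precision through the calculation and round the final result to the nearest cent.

1 January – 30 June 2028: 6 months at 44.5 mills → £2,105,000 × 4.45% × 6/12 = £46,836.2500
1 July – 31 December 2028: 6 months at 19.5 mills → £2,105,000 × 1.95% × 6/12 = £20,523.7500
Total = £67,360.0000

£67,360.00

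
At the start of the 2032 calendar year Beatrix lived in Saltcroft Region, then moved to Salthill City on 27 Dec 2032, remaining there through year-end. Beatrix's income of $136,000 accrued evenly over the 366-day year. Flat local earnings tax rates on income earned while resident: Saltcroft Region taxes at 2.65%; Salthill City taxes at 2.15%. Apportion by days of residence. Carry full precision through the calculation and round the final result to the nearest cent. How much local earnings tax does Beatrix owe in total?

Saltcroft Region, 1 Jan – 26 Dec 2032: 361 days → $136,000 × 2.65% × 361/366 = $3,554.7650
Salthill City, 27 Dec – 31 Dec 2032: 5 days → $136,000 × 2.15% × 5/366 = $39.9454
Total = $3,594.7104

$3,594.71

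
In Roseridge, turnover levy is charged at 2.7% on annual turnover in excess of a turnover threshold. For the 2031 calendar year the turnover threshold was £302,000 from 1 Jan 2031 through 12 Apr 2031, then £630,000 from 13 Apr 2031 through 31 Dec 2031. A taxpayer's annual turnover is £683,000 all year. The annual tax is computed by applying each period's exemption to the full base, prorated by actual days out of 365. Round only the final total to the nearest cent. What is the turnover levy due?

£3,905.83

1 Jan – 12 Apr 2031: 102 days, exemption £302,000 → (£683,000 − £302,000) × 2.7% × 102/365 = £2,874.7233
13 Apr – 31 Dec 2031: 263 days, exemption £630,000 → (£683,000 − £630,000) × 2.7% × 263/365 = £1,031.1041
Total = £3,905.8274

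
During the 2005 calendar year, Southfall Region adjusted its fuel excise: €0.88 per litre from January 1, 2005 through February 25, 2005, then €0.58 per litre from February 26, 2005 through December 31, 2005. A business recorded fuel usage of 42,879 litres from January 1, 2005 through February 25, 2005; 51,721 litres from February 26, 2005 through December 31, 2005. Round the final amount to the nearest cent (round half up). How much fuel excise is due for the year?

€67,731.70

January 1 – February 25, 2005: 42,879 litres at €0.88/litre → €37,733.52
February 26 – December 31, 2005: 51,721 litres at €0.58/litre → €29,998.18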